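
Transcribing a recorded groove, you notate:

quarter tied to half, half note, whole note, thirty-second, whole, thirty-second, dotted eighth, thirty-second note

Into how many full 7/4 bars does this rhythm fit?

One bar of 7/4 = 56 thirty-second notes.
Working in thirty-second notes: quarter tied to half (quarter + half) = 24; half note = 16; whole note = 32; thirty-second = 1; whole = 32; thirty-second = 1; dotted eighth = 6; thirty-second note = 1.
Adding: 24 + 16 + 32 + 1 + 32 + 1 + 6 + 1 = 113.
113 ÷ 56 = 2 complete bars with 1 left over.

2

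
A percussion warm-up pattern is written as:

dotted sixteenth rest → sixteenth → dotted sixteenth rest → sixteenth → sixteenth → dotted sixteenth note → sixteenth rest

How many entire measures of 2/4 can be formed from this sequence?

1

One bar of 2/4 = 16 thirty-second notes.
Convert each value to thirty-second notes: dotted sixteenth rest = 3; sixteenth = 2; dotted sixteenth rest = 3; sixteenth = 2; sixteenth = 2; dotted sixteenth note = 3; sixteenth rest = 2.
Sum: 3 + 2 + 3 + 2 + 2 + 3 + 2 = 17.
17 ÷ 16 = 1 complete bar with 1 left over.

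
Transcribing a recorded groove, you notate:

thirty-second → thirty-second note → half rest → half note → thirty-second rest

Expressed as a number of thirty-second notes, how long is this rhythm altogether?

Express everything in thirty-second notes: thirty-second = 1; thirty-second note = 1; half rest = 16; half note = 16; thirty-second rest = 1.
Sum: 1 + 1 + 16 + 16 + 1 = 35 thirty-second notes.

35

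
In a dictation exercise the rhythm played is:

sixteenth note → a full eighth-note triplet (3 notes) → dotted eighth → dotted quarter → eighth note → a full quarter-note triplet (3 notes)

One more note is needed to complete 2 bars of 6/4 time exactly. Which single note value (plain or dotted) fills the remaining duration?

2 bars of 6/4 = 48 sixteenth notes.
In sixteenth notes: sixteenth note = 1; a full eighth-note triplet (3 notes) (three triplet eighths span one quarter) = 4; dotted eighth = 3; dotted quarter = 6; eighth note = 2; a full quarter-note triplet (3 notes) (three triplet quarters span one half) = 8.
Sum: 1 + 4 + 3 + 6 + 2 + 8 = 24.
Remaining: 48 − 24 = 24 sixteenth notes, which is a dotted whole note.

dotted whole note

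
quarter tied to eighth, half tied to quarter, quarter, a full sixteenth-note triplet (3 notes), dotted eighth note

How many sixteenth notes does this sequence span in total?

Convert each value to sixteenth notes: quarter tied to eighth (quarter + eighth) = 6; half tied to quarter (half + quarter) = 12; quarter = 4; a full sixteenth-note triplet (3 notes) (three triplet sixteenths span one eighth) = 2; dotted eighth note = 3.
Adding: 6 + 12 + 4 + 2 + 3 = 27 sixteenth notes.

27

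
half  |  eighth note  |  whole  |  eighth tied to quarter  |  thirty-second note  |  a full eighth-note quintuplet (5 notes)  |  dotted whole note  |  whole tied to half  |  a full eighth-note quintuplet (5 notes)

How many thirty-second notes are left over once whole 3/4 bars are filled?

1

One bar of 3/4 = 24 thirty-second notes.
Working in thirty-second notes: half = 16; eighth note = 4; whole = 32; eighth tied to quarter (eighth + quarter) = 12; thirty-second note = 1; a full eighth-note quintuplet (5 notes) (five quintuplet eighths span one half) = 16; dotted whole note = 48; whole tied to half (whole + half) = 48; a full eighth-note quintuplet (5 notes) (five quintuplet eighths span one half) = 16.
Sum: 16 + 4 + 32 + 12 + 1 + 16 + 48 + 48 + 16 = 193.
193 ÷ 24 = 8 complete bars with 1 thirty-second note remaining.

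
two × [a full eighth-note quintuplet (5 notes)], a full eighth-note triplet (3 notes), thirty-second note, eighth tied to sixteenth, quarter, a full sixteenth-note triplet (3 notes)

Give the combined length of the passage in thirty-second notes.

59

In thirty-second notes: a full eighth-note quintuplet (5 notes) (five quintuplet eighths span one half) = 16; a full eighth-note quintuplet (5 notes) (five quintuplet eighths span one half) = 16; a full eighth-note triplet (3 notes) (three triplet eighths span one quarter) = 8; thirty-second note = 1; eighth tied to sixteenth (eighth + sixteenth) = 6; quarter = 8; a full sixteenth-note triplet (3 notes) (three triplet sixteenths span one eighth) = 4.
Sum: 16 + 16 + 8 + 1 + 6 + 8 + 4 = 59 thirty-second notes.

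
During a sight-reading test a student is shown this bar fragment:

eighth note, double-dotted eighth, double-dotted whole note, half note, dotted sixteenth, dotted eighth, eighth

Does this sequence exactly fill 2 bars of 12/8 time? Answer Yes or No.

One bar of 12/8 = 48 thirty-second notes, so 2 bars = 96.
Express everything in thirty-second notes: eighth note = 4; double-dotted eighth = 7; double-dotted whole note = 56; half note = 16; dotted sixteenth = 3; dotted eighth = 6; eighth = 4.
Adding: 4 + 7 + 56 + 16 + 3 + 6 + 4 = 96.
96 equals 96, so the answer is Yes.

Yes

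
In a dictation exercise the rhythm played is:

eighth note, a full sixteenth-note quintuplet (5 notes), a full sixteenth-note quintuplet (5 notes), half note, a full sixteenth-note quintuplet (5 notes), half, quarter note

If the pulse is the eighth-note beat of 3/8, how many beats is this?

One eighth-note beat = 2 sixteenth notes.
Convert each value to sixteenth notes: eighth note = 2; a full sixteenth-note quintuplet (5 notes) (five quintuplet sixteenths span one quarter) = 4; a full sixteenth-note quintuplet (5 notes) (five quintuplet sixteenths span one quarter) = 4; half note = 8; a full sixteenth-note quintuplet (5 notes) (five quintuplet sixteenths span one quarter) = 4; half = 8; quarter note = 4.
Altogether 2 + 4 + 4 + 8 + 4 + 8 + 4 = 34.
34 ÷ 2 = 17 beats.

17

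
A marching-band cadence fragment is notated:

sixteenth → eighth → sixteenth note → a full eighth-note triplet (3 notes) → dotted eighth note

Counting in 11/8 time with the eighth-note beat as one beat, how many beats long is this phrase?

One eighth-note beat = 2 sixteenth notes.
Express everything in sixteenth notes: sixteenth = 1; eighth = 2; sixteenth note = 1; a full eighth-note triplet (3 notes) (three triplet eighths span one quarter) = 4; dotted eighth note = 3.
Adding: 1 + 2 + 1 + 4 + 3 = 11.
11 ÷ 2 = 5.5 beats.

5.5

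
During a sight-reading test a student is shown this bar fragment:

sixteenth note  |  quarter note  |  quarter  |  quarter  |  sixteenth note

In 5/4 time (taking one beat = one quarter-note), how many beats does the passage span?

3.5

One quarter-note beat = 4 sixteenth notes.
Convert each value to sixteenth notes: sixteenth note = 1; quarter note = 4; quarter = 4; quarter = 4; sixteenth note = 1.
Altogether 1 + 4 + 4 + 4 + 1 = 14.
14 ÷ 4 = 3.5 beats.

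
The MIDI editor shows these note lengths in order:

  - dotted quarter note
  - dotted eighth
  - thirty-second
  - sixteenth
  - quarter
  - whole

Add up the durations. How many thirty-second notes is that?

61

In thirty-second notes: dotted quarter note = 12; dotted eighth = 6; thirty-second = 1; sixteenth = 2; quarter = 8; whole = 32.
Altogether 12 + 6 + 1 + 2 + 8 + 32 = 61 thirty-second notes.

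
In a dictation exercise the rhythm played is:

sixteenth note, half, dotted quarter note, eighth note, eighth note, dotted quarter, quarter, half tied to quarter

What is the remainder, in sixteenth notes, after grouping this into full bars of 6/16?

One bar of 6/16 = 6 sixteenth notes.
Each duration in sixteenth notes: sixteenth note = 1; half = 8; dotted quarter note = 6; eighth note = 2; eighth note = 2; dotted quarter = 6; quarter = 4; half tied to quarter (half + quarter) = 12.
Altogether 1 + 8 + 6 + 2 + 2 + 6 + 4 + 12 = 41.
41 ÷ 6 = 6 complete bars with 5 sixteenth notes remaining.

5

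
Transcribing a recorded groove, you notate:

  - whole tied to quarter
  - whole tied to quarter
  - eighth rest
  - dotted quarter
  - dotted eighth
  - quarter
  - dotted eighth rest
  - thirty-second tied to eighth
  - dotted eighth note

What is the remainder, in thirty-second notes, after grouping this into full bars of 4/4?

31

One bar of 4/4 = 32 thirty-second notes.
Convert each value to thirty-second notes: whole tied to quarter (whole + quarter) = 40; whole tied to quarter (whole + quarter) = 40; eighth rest = 4; dotted quarter = 12; dotted eighth = 6; quarter = 8; dotted eighth rest = 6; thirty-second tied to eighth (thirty-second + eighth) = 5; dotted eighth note = 6.
Adding: 40 + 40 + 4 + 12 + 6 + 8 + 6 + 5 + 6 = 127.
127 ÷ 32 = 3 complete bars with 31 thirty-second notes remaining.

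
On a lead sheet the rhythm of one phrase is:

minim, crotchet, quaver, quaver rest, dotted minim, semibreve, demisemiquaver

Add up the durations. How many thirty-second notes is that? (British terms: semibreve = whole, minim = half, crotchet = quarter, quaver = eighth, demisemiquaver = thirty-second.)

Convert each value to thirty-second notes: minim = 16; crotchet = 8; quaver = 4; quaver rest = 4; dotted minim = 24; semibreve = 32; demisemiquaver = 1.
Altogether 16 + 8 + 4 + 4 + 24 + 32 + 1 = 89 thirty-second notes.

89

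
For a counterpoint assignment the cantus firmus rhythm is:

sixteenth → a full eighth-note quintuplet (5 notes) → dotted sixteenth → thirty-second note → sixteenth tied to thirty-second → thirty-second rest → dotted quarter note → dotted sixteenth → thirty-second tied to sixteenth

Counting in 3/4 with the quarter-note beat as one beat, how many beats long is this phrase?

One quarter-note beat = 8 thirty-second notes.
In thirty-second notes: sixteenth = 2; a full eighth-note quintuplet (5 notes) (five quintuplet eighths span one half) = 16; dotted sixteenth = 3; thirty-second note = 1; sixteenth tied to thirty-second (sixteenth + thirty-second) = 3; thirty-second rest = 1; dotted quarter note = 12; dotted sixteenth = 3; thirty-second tied to sixteenth (thirty-second + sixteenth) = 3.
Sum: 2 + 16 + 3 + 1 + 3 + 1 + 12 + 3 + 3 = 44.
44 ÷ 8 = 5.5 beats.

5.5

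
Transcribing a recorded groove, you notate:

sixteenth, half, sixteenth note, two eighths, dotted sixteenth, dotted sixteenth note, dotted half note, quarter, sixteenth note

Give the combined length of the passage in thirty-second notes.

68

Each duration in thirty-second notes: sixteenth = 2; half = 16; sixteenth note = 2; eighth = 4; eighth = 4; dotted sixteenth = 3; dotted sixteenth note = 3; dotted half note = 24; quarter = 8; sixteenth note = 2.
Sum: 2 + 16 + 2 + 4 + 4 + 3 + 3 + 24 + 8 + 2 = 68 thirty-second notes.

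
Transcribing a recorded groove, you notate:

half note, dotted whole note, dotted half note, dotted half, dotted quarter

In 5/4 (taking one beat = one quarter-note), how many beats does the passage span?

15.5

One quarter-note beat = 2 eighth notes.
Each duration in eighth notes: half note = 4; dotted whole note = 12; dotted half note = 6; dotted half = 6; dotted quarter = 3.
Sum: 4 + 12 + 6 + 6 + 3 = 31.
31 ÷ 2 = 15.5 beats.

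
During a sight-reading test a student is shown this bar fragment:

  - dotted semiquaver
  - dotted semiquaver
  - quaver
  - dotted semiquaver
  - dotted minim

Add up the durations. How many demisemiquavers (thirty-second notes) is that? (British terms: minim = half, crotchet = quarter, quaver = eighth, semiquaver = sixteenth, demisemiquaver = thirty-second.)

37

Working in thirty-second notes: dotted semiquaver = 3; dotted semiquaver = 3; quaver = 4; dotted semiquaver = 3; dotted minim = 24.
Adding: 3 + 3 + 4 + 3 + 24 = 37 thirty-second notes.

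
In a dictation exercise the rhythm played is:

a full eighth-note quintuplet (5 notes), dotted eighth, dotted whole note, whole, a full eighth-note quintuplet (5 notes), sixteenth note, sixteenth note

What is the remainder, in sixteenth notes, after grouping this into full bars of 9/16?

7

One bar of 9/16 = 9 sixteenth notes.
Convert each value to sixteenth notes: a full eighth-note quintuplet (5 notes) (five quintuplet eighths span one half) = 8; dotted eighth = 3; dotted whole note = 24; whole = 16; a full eighth-note quintuplet (5 notes) (five quintuplet eighths span one half) = 8; sixteenth note = 1; sixteenth note = 1.
Adding: 8 + 3 + 24 + 16 + 8 + 1 + 1 = 61.
61 ÷ 9 = 6 complete bars with 7 sixteenth notes remaining.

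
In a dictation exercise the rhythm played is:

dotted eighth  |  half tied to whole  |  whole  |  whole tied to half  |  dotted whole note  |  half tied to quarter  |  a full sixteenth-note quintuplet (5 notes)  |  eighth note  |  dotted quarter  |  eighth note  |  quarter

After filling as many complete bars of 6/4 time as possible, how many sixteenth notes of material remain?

1

One bar of 6/4 = 24 sixteenth notes.
In sixteenth notes: dotted eighth = 3; half tied to whole (half + whole) = 24; whole = 16; whole tied to half (whole + half) = 24; dotted whole note = 24; half tied to quarter (half + quarter) = 12; a full sixteenth-note quintuplet (5 notes) (five quintuplet sixteenths span one quarter) = 4; eighth note = 2; dotted quarter = 6; eighth note = 2; quarter = 4.
Adding: 3 + 24 + 16 + 24 + 24 + 12 + 4 + 2 + 6 + 2 + 4 = 121.
121 ÷ 24 = 5 complete bars with 1 sixteenth note remaining.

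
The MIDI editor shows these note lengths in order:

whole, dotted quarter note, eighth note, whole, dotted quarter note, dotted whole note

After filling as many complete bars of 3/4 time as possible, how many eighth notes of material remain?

One bar of 3/4 = 6 eighth notes.
Convert each value to eighth notes: whole = 8; dotted quarter note = 3; eighth note = 1; whole = 8; dotted quarter note = 3; dotted whole note = 12.
Sum: 8 + 3 + 1 + 8 + 3 + 12 = 35.
35 ÷ 6 = 5 complete bars with 5 eighth notes remaining.

5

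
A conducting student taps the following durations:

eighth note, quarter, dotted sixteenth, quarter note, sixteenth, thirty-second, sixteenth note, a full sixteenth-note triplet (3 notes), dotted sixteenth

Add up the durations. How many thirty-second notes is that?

Each duration in thirty-second notes: eighth note = 4; quarter = 8; dotted sixteenth = 3; quarter note = 8; sixteenth = 2; thirty-second = 1; sixteenth note = 2; a full sixteenth-note triplet (3 notes) (three triplet sixteenths span one eighth) = 4; dotted sixteenth = 3.
Total: 4 + 8 + 3 + 8 + 2 + 1 + 2 + 4 + 3 = 35 thirty-second notes.

35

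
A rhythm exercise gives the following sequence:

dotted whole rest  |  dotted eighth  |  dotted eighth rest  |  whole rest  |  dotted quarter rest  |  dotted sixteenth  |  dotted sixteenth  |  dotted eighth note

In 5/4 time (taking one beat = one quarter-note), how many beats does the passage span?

One quarter-note beat = 8 thirty-second notes.
Working in thirty-second notes: dotted whole rest = 48; dotted eighth = 6; dotted eighth rest = 6; whole rest = 32; dotted quarter rest = 12; dotted sixteenth = 3; dotted sixteenth = 3; dotted eighth note = 6.
Total: 48 + 6 + 6 + 32 + 12 + 3 + 3 + 6 = 116.
116 ÷ 8 = 14.5 beats.

14.5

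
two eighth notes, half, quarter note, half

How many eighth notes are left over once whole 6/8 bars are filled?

One bar of 6/8 = 6 eighth notes.
Working in eighth notes: eighth note = 1; eighth note = 1; half = 4; quarter note = 2; half = 4.
Adding: 1 + 1 + 4 + 2 + 4 = 12.
12 ÷ 6 = 2 complete bars with 0 eighth notes remaining.

0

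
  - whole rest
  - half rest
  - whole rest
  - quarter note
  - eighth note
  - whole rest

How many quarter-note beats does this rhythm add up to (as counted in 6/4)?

15.5

One quarter-note beat = 2 eighth notes.
Each duration in eighth notes: whole rest = 8; half rest = 4; whole rest = 8; quarter note = 2; eighth note = 1; whole rest = 8.
Sum: 8 + 4 + 8 + 2 + 1 + 8 = 31.
31 ÷ 2 = 15.5 beats.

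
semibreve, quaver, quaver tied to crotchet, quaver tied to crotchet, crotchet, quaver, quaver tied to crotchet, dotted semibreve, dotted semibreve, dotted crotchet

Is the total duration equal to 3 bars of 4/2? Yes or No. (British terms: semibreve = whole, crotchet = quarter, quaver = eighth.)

One bar of 4/2 = 16 eighth notes, so 3 bars = 48.
Convert each value to eighth notes: semibreve = 8; quaver = 1; quaver tied to crotchet (quaver + crotchet) = 3; quaver tied to crotchet (quaver + crotchet) = 3; crotchet = 2; quaver = 1; quaver tied to crotchet (quaver + crotchet) = 3; dotted semibreve = 12; dotted semibreve = 12; dotted crotchet = 3.
Adding: 8 + 1 + 3 + 3 + 2 + 1 + 3 + 12 + 12 + 3 = 48.
48 equals 48, so the answer is Yes.

Yes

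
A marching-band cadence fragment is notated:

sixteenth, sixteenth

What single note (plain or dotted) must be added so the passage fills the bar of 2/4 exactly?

dotted quarter note

The bar of 2/4 = 8 sixteenth notes.
Convert each value to sixteenth notes: sixteenth = 1; sixteenth = 1.
Sum: 1 + 1 = 2.
Remaining: 8 − 2 = 6 sixteenth notes, which is a dotted quarter note.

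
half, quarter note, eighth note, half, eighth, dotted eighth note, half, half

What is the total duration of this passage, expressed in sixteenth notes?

Each duration in sixteenth notes: half = 8; quarter note = 4; eighth note = 2; half = 8; eighth = 2; dotted eighth note = 3; half = 8; half = 8.
Total: 8 + 4 + 2 + 8 + 2 + 3 + 8 + 8 = 43 sixteenth notes.

43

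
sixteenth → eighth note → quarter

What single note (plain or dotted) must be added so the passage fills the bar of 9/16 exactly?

The bar of 9/16 = 9 sixteenth notes.
Each duration in sixteenth notes: sixteenth = 1; eighth note = 2; quarter = 4.
Total: 1 + 2 + 4 = 7.
Remaining: 9 − 7 = 2 sixteenth notes, which is a eighth note.

eighth note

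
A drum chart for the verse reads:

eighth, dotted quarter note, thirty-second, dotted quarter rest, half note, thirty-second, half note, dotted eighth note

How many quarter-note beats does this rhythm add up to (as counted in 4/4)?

8.5

One quarter-note beat = 8 thirty-second notes.
In thirty-second notes: eighth = 4; dotted quarter note = 12; thirty-second = 1; dotted quarter rest = 12; half note = 16; thirty-second = 1; half note = 16; dotted eighth note = 6.
Sum: 4 + 12 + 1 + 12 + 16 + 1 + 16 + 6 = 68.
68 ÷ 8 = 8.5 beats.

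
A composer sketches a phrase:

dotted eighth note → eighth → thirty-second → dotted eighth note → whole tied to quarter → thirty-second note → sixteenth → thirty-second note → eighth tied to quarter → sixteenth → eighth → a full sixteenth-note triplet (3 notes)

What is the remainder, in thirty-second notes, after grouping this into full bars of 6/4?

35

One bar of 6/4 = 48 thirty-second notes.
Express everything in thirty-second notes: dotted eighth note = 6; eighth = 4; thirty-second = 1; dotted eighth note = 6; whole tied to quarter (whole + quarter) = 40; thirty-second note = 1; sixteenth = 2; thirty-second note = 1; eighth tied to quarter (eighth + quarter) = 12; sixteenth = 2; eighth = 4; a full sixteenth-note triplet (3 notes) (three triplet sixteenths span one eighth) = 4.
Total: 6 + 4 + 1 + 6 + 40 + 1 + 2 + 1 + 12 + 2 + 4 + 4 = 83.
83 ÷ 48 = 1 complete bar with 35 thirty-second notes remaining.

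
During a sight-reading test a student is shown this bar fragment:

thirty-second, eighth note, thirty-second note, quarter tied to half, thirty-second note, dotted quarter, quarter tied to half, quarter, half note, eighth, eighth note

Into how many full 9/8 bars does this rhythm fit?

One bar of 9/8 = 36 thirty-second notes.
In thirty-second notes: thirty-second = 1; eighth note = 4; thirty-second note = 1; quarter tied to half (quarter + half) = 24; thirty-second note = 1; dotted quarter = 12; quarter tied to half (quarter + half) = 24; quarter = 8; half note = 16; eighth = 4; eighth note = 4.
Total: 1 + 4 + 1 + 24 + 1 + 12 + 24 + 8 + 16 + 4 + 4 = 99.
99 ÷ 36 = 2 complete bars with 27 left over.

2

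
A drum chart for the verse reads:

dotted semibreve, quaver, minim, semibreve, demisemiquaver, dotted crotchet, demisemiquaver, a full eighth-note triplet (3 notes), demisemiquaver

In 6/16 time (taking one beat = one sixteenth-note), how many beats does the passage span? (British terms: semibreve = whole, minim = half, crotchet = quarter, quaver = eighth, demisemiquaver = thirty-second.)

One sixteenth-note beat = 2 thirty-second notes.
Working in thirty-second notes: dotted semibreve = 48; quaver = 4; minim = 16; semibreve = 32; demisemiquaver = 1; dotted crotchet = 12; demisemiquaver = 1; a full eighth-note triplet (3 notes) (three triplet eighths span one quarter) = 8; demisemiquaver = 1.
Adding: 48 + 4 + 16 + 32 + 1 + 12 + 1 + 8 + 1 = 123.
123 ÷ 2 = 61.5 beats.

61.5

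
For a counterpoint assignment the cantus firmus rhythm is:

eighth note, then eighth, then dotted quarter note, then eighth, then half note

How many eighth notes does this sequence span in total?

10

Convert each value to eighth notes: eighth note = 1; eighth = 1; dotted quarter note = 3; eighth = 1; half note = 4.
Total: 1 + 1 + 3 + 1 + 4 = 10 eighth notes.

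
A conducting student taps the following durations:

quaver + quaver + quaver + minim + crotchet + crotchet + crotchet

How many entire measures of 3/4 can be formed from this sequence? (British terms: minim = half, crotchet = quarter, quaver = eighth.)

2

One bar of 3/4 = 6 eighth notes.
Working in eighth notes: quaver = 1; quaver = 1; quaver = 1; minim = 4; crotchet = 2; crotchet = 2; crotchet = 2.
Altogether 1 + 1 + 1 + 4 + 2 + 2 + 2 = 13.
13 ÷ 6 = 2 complete bars with 1 left over.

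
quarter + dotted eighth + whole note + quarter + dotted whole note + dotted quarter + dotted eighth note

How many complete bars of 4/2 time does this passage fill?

One bar of 4/2 = 32 sixteenth notes.
In sixteenth notes: quarter = 4; dotted eighth = 3; whole note = 16; quarter = 4; dotted whole note = 24; dotted quarter = 6; dotted eighth note = 3.
Adding: 4 + 3 + 16 + 4 + 24 + 6 + 3 = 60.
60 ÷ 32 = 1 complete bar with 28 left over.

1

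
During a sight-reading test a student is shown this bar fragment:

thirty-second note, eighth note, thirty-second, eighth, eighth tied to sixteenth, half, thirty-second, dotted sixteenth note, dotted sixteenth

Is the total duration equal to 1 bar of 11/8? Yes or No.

No

One bar of 11/8 = 44 thirty-second notes.
Convert each value to thirty-second notes: thirty-second note = 1; eighth note = 4; thirty-second = 1; eighth = 4; eighth tied to sixteenth (eighth + sixteenth) = 6; half = 16; thirty-second = 1; dotted sixteenth note = 3; dotted sixteenth = 3.
Total: 1 + 4 + 1 + 4 + 6 + 16 + 1 + 3 + 3 = 39.
39 falls short of 44, so the answer is No.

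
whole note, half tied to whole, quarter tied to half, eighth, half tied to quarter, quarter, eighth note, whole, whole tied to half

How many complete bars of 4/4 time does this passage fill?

One bar of 4/4 = 8 eighth notes.
Express everything in eighth notes: whole note = 8; half tied to whole (half + whole) = 12; quarter tied to half (quarter + half) = 6; eighth = 1; half tied to quarter (half + quarter) = 6; quarter = 2; eighth note = 1; whole = 8; whole tied to half (whole + half) = 12.
Sum: 8 + 12 + 6 + 1 + 6 + 2 + 1 + 8 + 12 = 56.
56 ÷ 8 = 7 complete bars with 0 left over.

7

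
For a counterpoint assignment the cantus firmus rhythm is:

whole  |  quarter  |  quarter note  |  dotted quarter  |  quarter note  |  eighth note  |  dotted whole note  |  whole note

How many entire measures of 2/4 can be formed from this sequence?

One bar of 2/4 = 4 eighth notes.
Working in eighth notes: whole = 8; quarter = 2; quarter note = 2; dotted quarter = 3; quarter note = 2; eighth note = 1; dotted whole note = 12; whole note = 8.
Adding: 8 + 2 + 2 + 3 + 2 + 1 + 12 + 8 = 38.
38 ÷ 4 = 9 complete bars with 2 left over.

9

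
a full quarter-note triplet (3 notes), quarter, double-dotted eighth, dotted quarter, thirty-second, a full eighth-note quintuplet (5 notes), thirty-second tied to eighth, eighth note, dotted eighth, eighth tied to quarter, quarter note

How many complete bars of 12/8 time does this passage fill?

One bar of 12/8 = 48 thirty-second notes.
Convert each value to thirty-second notes: a full quarter-note triplet (3 notes) (three triplet quarters span one half) = 16; quarter = 8; double-dotted eighth = 7; dotted quarter = 12; thirty-second = 1; a full eighth-note quintuplet (5 notes) (five quintuplet eighths span one half) = 16; thirty-second tied to eighth (thirty-second + eighth) = 5; eighth note = 4; dotted eighth = 6; eighth tied to quarter (eighth + quarter) = 12; quarter note = 8.
Altogether 16 + 8 + 7 + 12 + 1 + 16 + 5 + 4 + 6 + 12 + 8 = 95.
95 ÷ 48 = 1 complete bar with 47 left over.

1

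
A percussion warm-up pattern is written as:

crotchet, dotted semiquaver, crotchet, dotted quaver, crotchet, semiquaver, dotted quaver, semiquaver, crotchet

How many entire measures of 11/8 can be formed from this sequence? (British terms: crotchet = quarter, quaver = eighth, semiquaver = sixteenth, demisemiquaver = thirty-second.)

One bar of 11/8 = 44 thirty-second notes.
Working in thirty-second notes: crotchet = 8; dotted semiquaver = 3; crotchet = 8; dotted quaver = 6; crotchet = 8; semiquaver = 2; dotted quaver = 6; semiquaver = 2; crotchet = 8.
Adding: 8 + 3 + 8 + 6 + 8 + 2 + 6 + 2 + 8 = 51.
51 ÷ 44 = 1 complete bar with 7 left over.

1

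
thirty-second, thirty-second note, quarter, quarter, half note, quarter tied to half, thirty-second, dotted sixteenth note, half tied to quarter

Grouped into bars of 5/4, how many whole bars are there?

2

One bar of 5/4 = 40 thirty-second notes.
Working in thirty-second notes: thirty-second = 1; thirty-second note = 1; quarter = 8; quarter = 8; half note = 16; quarter tied to half (quarter + half) = 24; thirty-second = 1; dotted sixteenth note = 3; half tied to quarter (half + quarter) = 24.
Total: 1 + 1 + 8 + 8 + 16 + 24 + 1 + 3 + 24 = 86.
86 ÷ 40 = 2 complete bars with 6 left over.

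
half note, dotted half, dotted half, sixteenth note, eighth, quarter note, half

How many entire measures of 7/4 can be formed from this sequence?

1

One bar of 7/4 = 28 sixteenth notes.
In sixteenth notes: half note = 8; dotted half = 12; dotted half = 12; sixteenth note = 1; eighth = 2; quarter note = 4; half = 8.
Sum: 8 + 12 + 12 + 1 + 2 + 4 + 8 = 47.
47 ÷ 28 = 1 complete bar with 19 left over.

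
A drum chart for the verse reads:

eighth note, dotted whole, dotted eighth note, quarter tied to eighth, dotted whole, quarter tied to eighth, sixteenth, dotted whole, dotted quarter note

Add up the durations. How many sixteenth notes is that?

96

Working in sixteenth notes: eighth note = 2; dotted whole = 24; dotted eighth note = 3; quarter tied to eighth (quarter + eighth) = 6; dotted whole = 24; quarter tied to eighth (quarter + eighth) = 6; sixteenth = 1; dotted whole = 24; dotted quarter note = 6.
Sum: 2 + 24 + 3 + 6 + 24 + 6 + 1 + 24 + 6 = 96 sixteenth notes.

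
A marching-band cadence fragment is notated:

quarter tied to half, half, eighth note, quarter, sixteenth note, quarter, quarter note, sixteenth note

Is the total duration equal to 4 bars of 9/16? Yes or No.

Yes

One bar of 9/16 = 9 sixteenth notes, so 4 bars = 36.
Each duration in sixteenth notes: quarter tied to half (quarter + half) = 12; half = 8; eighth note = 2; quarter = 4; sixteenth note = 1; quarter = 4; quarter note = 4; sixteenth note = 1.
Adding: 12 + 8 + 2 + 4 + 1 + 4 + 4 + 1 = 36.
36 equals 36, so the answer is Yes.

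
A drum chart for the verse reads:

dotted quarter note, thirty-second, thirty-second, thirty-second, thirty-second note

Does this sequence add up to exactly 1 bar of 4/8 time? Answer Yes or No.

One bar of 4/8 = 16 thirty-second notes.
Express everything in thirty-second notes: dotted quarter note = 12; thirty-second = 1; thirty-second = 1; thirty-second = 1; thirty-second note = 1.
Adding: 12 + 1 + 1 + 1 + 1 = 16.
16 equals 16, so the answer is Yes.

Yes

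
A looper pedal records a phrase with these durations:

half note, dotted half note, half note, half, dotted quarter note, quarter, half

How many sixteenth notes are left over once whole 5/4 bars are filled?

One bar of 5/4 = 10 eighth notes.
Convert each value to eighth notes: half note = 4; dotted half note = 6; half note = 4; half = 4; dotted quarter note = 3; quarter = 2; half = 4.
Adding: 4 + 6 + 4 + 4 + 3 + 2 + 4 = 27.
27 ÷ 10 = 2 complete bars with 7 eighth notes remaining = 14 sixteenth notes.

14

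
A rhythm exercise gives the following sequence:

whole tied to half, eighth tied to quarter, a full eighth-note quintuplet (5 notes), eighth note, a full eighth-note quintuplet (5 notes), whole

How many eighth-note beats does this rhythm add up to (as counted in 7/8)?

32

One eighth-note beat = 2 sixteenth notes.
Convert each value to sixteenth notes: whole tied to half (whole + half) = 24; eighth tied to quarter (eighth + quarter) = 6; a full eighth-note quintuplet (5 notes) (five quintuplet eighths span one half) = 8; eighth note = 2; a full eighth-note quintuplet (5 notes) (five quintuplet eighths span one half) = 8; whole = 16.
Total: 24 + 6 + 8 + 2 + 8 + 16 = 64.
64 ÷ 2 = 32 beats.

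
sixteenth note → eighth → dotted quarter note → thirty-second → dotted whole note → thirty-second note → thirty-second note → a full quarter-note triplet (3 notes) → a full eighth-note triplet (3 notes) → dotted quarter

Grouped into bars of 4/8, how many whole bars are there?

One bar of 4/8 = 16 thirty-second notes.
Each duration in thirty-second notes: sixteenth note = 2; eighth = 4; dotted quarter note = 12; thirty-second = 1; dotted whole note = 48; thirty-second note = 1; thirty-second note = 1; a full quarter-note triplet (3 notes) (three triplet quarters span one half) = 16; a full eighth-note triplet (3 notes) (three triplet eighths span one quarter) = 8; dotted quarter = 12.
Adding: 2 + 4 + 12 + 1 + 48 + 1 + 1 + 16 + 8 + 12 = 105.
105 ÷ 16 = 6 complete bars with 9 left over.

6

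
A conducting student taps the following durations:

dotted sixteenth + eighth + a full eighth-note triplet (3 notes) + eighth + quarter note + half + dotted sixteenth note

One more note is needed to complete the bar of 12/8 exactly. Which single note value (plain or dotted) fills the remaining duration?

The bar of 12/8 = 48 thirty-second notes.
Convert each value to thirty-second notes: dotted sixteenth = 3; eighth = 4; a full eighth-note triplet (3 notes) (three triplet eighths span one quarter) = 8; eighth = 4; quarter note = 8; half = 16; dotted sixteenth note = 3.
Total: 3 + 4 + 8 + 4 + 8 + 16 + 3 = 46.
Remaining: 48 − 46 = 2 thirty-second notes, which is a sixteenth note.

sixteenth note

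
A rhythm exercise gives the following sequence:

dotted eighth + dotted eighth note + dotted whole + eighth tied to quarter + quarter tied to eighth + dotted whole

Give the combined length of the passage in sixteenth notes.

66

Convert each value to sixteenth notes: dotted eighth = 3; dotted eighth note = 3; dotted whole = 24; eighth tied to quarter (eighth + quarter) = 6; quarter tied to eighth (quarter + eighth) = 6; dotted whole = 24.
Sum: 3 + 3 + 24 + 6 + 6 + 24 = 66 sixteenth notes.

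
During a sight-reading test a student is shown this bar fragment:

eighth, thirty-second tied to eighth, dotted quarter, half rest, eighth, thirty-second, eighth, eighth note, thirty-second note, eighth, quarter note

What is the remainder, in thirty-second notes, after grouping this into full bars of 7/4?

7

One bar of 7/4 = 56 thirty-second notes.
Express everything in thirty-second notes: eighth = 4; thirty-second tied to eighth (thirty-second + eighth) = 5; dotted quarter = 12; half rest = 16; eighth = 4; thirty-second = 1; eighth = 4; eighth note = 4; thirty-second note = 1; eighth = 4; quarter note = 8.
Total: 4 + 5 + 12 + 16 + 4 + 1 + 4 + 4 + 1 + 4 + 8 = 63.
63 ÷ 56 = 1 complete bar with 7 thirty-second notes remaining.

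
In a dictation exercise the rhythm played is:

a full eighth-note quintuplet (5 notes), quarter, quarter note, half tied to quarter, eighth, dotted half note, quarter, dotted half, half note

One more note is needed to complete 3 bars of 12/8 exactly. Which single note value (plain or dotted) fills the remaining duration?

3 bars of 12/8 = 36 eighth notes.
Convert each value to eighth notes: a full eighth-note quintuplet (5 notes) (five quintuplet eighths span one half) = 4; quarter = 2; quarter note = 2; half tied to quarter (half + quarter) = 6; eighth = 1; dotted half note = 6; quarter = 2; dotted half = 6; half note = 4.
Altogether 4 + 2 + 2 + 6 + 1 + 6 + 2 + 6 + 4 = 33.
Remaining: 36 − 33 = 3 eighth notes, which is a dotted quarter note.

dotted quarter note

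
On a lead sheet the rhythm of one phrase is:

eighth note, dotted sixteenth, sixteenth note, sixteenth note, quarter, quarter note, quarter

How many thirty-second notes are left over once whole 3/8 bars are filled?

11

One bar of 3/8 = 12 thirty-second notes.
Convert each value to thirty-second notes: eighth note = 4; dotted sixteenth = 3; sixteenth note = 2; sixteenth note = 2; quarter = 8; quarter note = 8; quarter = 8.
Sum: 4 + 3 + 2 + 2 + 8 + 8 + 8 = 35.
35 ÷ 12 = 2 complete bars with 11 thirty-second notes remaining.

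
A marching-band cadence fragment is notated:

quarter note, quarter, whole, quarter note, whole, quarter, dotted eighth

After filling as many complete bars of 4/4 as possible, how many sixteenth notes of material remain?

One bar of 4/4 = 16 sixteenth notes.
In sixteenth notes: quarter note = 4; quarter = 4; whole = 16; quarter note = 4; whole = 16; quarter = 4; dotted eighth = 3.
Total: 4 + 4 + 16 + 4 + 16 + 4 + 3 = 51.
51 ÷ 16 = 3 complete bars with 3 sixteenth notes remaining.

3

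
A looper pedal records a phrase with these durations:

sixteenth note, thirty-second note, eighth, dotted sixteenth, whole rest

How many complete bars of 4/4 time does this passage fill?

One bar of 4/4 = 32 thirty-second notes.
Working in thirty-second notes: sixteenth note = 2; thirty-second note = 1; eighth = 4; dotted sixteenth = 3; whole rest = 32.
Adding: 2 + 1 + 4 + 3 + 32 = 42.
42 ÷ 32 = 1 complete bar with 10 left over.

1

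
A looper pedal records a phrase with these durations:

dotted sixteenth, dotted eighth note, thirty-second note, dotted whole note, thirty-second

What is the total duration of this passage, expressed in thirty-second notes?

59

In thirty-second notes: dotted sixteenth = 3; dotted eighth note = 6; thirty-second note = 1; dotted whole note = 48; thirty-second = 1.
Adding: 3 + 6 + 1 + 48 + 1 = 59 thirty-second notes.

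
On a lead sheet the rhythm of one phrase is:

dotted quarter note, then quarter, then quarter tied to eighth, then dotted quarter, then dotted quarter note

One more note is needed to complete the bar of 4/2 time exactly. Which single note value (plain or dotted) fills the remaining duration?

The bar of 4/2 = 16 eighth notes.
Express everything in eighth notes: dotted quarter note = 3; quarter = 2; quarter tied to eighth (quarter + eighth) = 3; dotted quarter = 3; dotted quarter note = 3.
Total: 3 + 2 + 3 + 3 + 3 = 14.
Remaining: 16 − 14 = 2 eighth notes, which is a quarter note.

quarter note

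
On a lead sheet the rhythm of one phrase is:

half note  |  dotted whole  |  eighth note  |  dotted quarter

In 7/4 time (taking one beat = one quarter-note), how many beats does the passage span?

One quarter-note beat = 2 eighth notes.
In eighth notes: half note = 4; dotted whole = 12; eighth note = 1; dotted quarter = 3.
Sum: 4 + 12 + 1 + 3 = 20.
20 ÷ 2 = 10 beats.

10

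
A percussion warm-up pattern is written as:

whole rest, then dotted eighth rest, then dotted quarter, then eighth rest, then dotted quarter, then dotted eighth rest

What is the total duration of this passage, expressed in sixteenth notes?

36

Express everything in sixteenth notes: whole rest = 16; dotted eighth rest = 3; dotted quarter = 6; eighth rest = 2; dotted quarter = 6; dotted eighth rest = 3.
Altogether 16 + 3 + 6 + 2 + 6 + 3 = 36 sixteenth notes.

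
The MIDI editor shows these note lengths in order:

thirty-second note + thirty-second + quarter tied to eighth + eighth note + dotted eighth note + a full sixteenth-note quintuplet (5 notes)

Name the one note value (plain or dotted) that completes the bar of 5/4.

quarter note

The bar of 5/4 = 40 thirty-second notes.
In thirty-second notes: thirty-second note = 1; thirty-second = 1; quarter tied to eighth (quarter + eighth) = 12; eighth note = 4; dotted eighth note = 6; a full sixteenth-note quintuplet (5 notes) (five quintuplet sixteenths span one quarter) = 8.
Total: 1 + 1 + 12 + 4 + 6 + 8 = 32.
Remaining: 40 − 32 = 8 thirty-second notes, which is a quarter note.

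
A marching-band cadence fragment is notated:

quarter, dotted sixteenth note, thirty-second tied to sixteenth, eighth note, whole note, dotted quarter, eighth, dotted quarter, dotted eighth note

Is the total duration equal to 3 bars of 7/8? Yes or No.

One bar of 7/8 = 28 thirty-second notes, so 3 bars = 84.
In thirty-second notes: quarter = 8; dotted sixteenth note = 3; thirty-second tied to sixteenth (thirty-second + sixteenth) = 3; eighth note = 4; whole note = 32; dotted quarter = 12; eighth = 4; dotted quarter = 12; dotted eighth note = 6.
Adding: 8 + 3 + 3 + 4 + 32 + 12 + 4 + 12 + 6 = 84.
84 equals 84, so the answer is Yes.

Yes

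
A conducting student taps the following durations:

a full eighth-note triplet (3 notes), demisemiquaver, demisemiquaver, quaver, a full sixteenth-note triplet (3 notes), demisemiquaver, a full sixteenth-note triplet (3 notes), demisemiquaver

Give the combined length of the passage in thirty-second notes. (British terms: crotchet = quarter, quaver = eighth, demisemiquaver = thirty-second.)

24

Convert each value to thirty-second notes: a full eighth-note triplet (3 notes) (three triplet eighths span one quarter) = 8; demisemiquaver = 1; demisemiquaver = 1; quaver = 4; a full sixteenth-note triplet (3 notes) (three triplet sixteenths span one eighth) = 4; demisemiquaver = 1; a full sixteenth-note triplet (3 notes) (three triplet sixteenths span one eighth) = 4; demisemiquaver = 1.
Altogether 8 + 1 + 1 + 4 + 4 + 1 + 4 + 1 = 24 thirty-second notes.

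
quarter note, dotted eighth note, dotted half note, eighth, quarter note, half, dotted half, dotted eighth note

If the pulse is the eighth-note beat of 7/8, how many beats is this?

One eighth-note beat = 2 sixteenth notes.
In sixteenth notes: quarter note = 4; dotted eighth note = 3; dotted half note = 12; eighth = 2; quarter note = 4; half = 8; dotted half = 12; dotted eighth note = 3.
Total: 4 + 3 + 12 + 2 + 4 + 8 + 12 + 3 = 48.
48 ÷ 2 = 24 beats.

24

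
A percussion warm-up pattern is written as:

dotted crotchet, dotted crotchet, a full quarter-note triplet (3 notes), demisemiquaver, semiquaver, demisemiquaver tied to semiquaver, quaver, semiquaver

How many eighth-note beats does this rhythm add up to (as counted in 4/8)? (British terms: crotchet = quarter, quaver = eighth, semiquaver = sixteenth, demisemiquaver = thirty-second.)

13

One eighth-note beat = 4 thirty-second notes.
Express everything in thirty-second notes: dotted crotchet = 12; dotted crotchet = 12; a full quarter-note triplet (3 notes) (three triplet quarters span one half) = 16; demisemiquaver = 1; semiquaver = 2; demisemiquaver tied to semiquaver (demisemiquaver + semiquaver) = 3; quaver = 4; semiquaver = 2.
Sum: 12 + 12 + 16 + 1 + 2 + 3 + 4 + 2 = 52.
52 ÷ 4 = 13 beats.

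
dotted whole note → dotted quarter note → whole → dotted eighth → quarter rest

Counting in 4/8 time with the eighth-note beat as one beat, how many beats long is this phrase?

26.5

One eighth-note beat = 2 sixteenth notes.
Express everything in sixteenth notes: dotted whole note = 24; dotted quarter note = 6; whole = 16; dotted eighth = 3; quarter rest = 4.
Total: 24 + 6 + 16 + 3 + 4 = 53.
53 ÷ 2 = 26.5 beats.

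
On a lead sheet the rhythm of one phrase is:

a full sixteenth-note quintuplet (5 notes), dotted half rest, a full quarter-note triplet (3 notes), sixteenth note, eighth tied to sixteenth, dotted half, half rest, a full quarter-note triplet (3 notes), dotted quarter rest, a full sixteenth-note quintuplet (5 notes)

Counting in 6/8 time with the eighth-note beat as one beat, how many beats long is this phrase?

33

One eighth-note beat = 2 sixteenth notes.
Working in sixteenth notes: a full sixteenth-note quintuplet (5 notes) (five quintuplet sixteenths span one quarter) = 4; dotted half rest = 12; a full quarter-note triplet (3 notes) (three triplet quarters span one half) = 8; sixteenth note = 1; eighth tied to sixteenth (eighth + sixteenth) = 3; dotted half = 12; half rest = 8; a full quarter-note triplet (3 notes) (three triplet quarters span one half) = 8; dotted quarter rest = 6; a full sixteenth-note quintuplet (5 notes) (five quintuplet sixteenths span one quarter) = 4.
Sum: 4 + 12 + 8 + 1 + 3 + 12 + 8 + 8 + 6 + 4 = 66.
66 ÷ 2 = 33 beats.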